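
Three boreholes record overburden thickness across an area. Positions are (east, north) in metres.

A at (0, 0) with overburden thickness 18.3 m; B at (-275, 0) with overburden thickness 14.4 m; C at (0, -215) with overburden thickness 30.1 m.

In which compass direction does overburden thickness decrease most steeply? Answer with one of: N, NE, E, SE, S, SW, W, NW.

∂d/∂x = (14.4 − 18.3) / (-275 − 0) = +0.01418
∂d/∂y = (30.1 − 18.3) / (-215 − 0) = -0.05488
Steepest decrease is along −∇f = (-0.01418 E, +0.05488 N) → north.

N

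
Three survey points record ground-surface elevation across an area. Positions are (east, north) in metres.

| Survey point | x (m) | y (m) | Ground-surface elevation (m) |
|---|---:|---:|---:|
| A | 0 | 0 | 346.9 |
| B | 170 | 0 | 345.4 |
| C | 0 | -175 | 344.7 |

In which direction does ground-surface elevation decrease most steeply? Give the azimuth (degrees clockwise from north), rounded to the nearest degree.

∂z/∂x = (345.4 − 346.9) / (170 − 0) = -0.008824
∂z/∂y = (344.7 − 346.9) / (-175 − 0) = +0.01257
Steepest decrease is along −∇f: components (+0.008824 E, -0.01257 N).
Azimuth = atan2(+0.008824, -0.01257) = 144.9° ≈ 145°.

145°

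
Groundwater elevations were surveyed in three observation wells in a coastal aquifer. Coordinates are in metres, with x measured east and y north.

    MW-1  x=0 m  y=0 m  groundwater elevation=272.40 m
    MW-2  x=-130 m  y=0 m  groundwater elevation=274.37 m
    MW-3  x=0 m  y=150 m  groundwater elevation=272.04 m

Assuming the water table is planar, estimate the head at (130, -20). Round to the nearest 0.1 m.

∂h/∂x = (274.37 − 272.40) / (-130 − 0) = -0.01515
∂h/∂y = (272.04 − 272.40) / (150 − 0) = -0.002400
h(130, -20) = 272.40 + (-0.01515)·(130) + (-0.002400)·(-20) = 272.40 -1.970 +0.048 = 270.478 m.

270.5 m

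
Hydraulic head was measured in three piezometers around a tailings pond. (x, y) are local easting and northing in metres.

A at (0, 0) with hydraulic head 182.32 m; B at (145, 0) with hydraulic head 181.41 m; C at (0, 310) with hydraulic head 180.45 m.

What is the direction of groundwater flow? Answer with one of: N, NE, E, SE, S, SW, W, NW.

NE

∂h/∂x = (181.41 − 182.32) / (145 − 0) = -0.006276
∂h/∂y = (180.45 − 182.32) / (310 − 0) = -0.006032
Flow = −∇h = (+0.006276 east, +0.006032 north), which points northeast.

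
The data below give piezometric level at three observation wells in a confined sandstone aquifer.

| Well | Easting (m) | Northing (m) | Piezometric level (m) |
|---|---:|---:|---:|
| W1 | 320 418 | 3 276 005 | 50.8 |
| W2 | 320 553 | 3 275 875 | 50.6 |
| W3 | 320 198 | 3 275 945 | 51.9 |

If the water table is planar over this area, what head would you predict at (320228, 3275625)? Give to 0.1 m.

52.7 m

Taking W1 as reference: W2−W1 = (135, -130, -0.2); W3−W1 = (-220, -60, +1.1).
Solve a·Δx + b·Δy = Δh: det = 135·(-60) − (-220)·(-130) = -36700.
∂h/∂x = [(-0.2)·(-60) − (+1.1)·(-130)] / -36700 = -0.004223
∂h/∂y = [135·(+1.1) − (-220)·(-0.2)] / -36700 = -0.002847
h(320228, 3275625) = 50.8 + (-0.004223)·(-190) + (-0.002847)·(-380) = 50.8 +0.802 +1.082 = 52.684 m.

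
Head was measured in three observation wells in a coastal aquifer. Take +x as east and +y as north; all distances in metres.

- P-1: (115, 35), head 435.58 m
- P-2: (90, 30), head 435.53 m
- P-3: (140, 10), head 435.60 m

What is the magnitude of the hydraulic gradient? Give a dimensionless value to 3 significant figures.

0.00206

Differences from P-1: to P-2 (Δx, Δy, Δh) = (-25, -5, -0.05); to P-3 = (25, -25, +0.02).
Solve a·Δx + b·Δy = Δh: det = (-25)·(-25) − 25·(-5) = 750.
∂h/∂x = [(-0.05)·(-25) − (+0.02)·(-5)] / 750 = +0.001800
∂h/∂y = [(-25)·(+0.02) − 25·(-0.05)] / 750 = +0.0010000
|∇h| = √(0.001800² + 0.0010000²) = 0.002059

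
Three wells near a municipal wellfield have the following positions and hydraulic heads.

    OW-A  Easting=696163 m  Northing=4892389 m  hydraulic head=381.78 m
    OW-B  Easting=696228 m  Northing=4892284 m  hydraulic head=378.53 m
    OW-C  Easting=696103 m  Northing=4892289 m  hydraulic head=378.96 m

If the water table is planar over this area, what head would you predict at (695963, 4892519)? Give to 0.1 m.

386.1 m

With h = a·x + b·y + c and OW-A as origin, the differences give:
  65·a + (-105)·b = -3.25
  (-60)·a + (-100)·b = -2.82
Eliminate b (×(-100) and ×(-105), subtract): -12800·a = 28.900 → a = ∂h/∂x = -0.002258
Back-substitute: b = ∂h/∂y = +0.02955.
h(695963, 4892519) = 381.78 + (-0.002258)·(-200) + (+0.02955)·(130) = 381.78 +0.452 +3.842 = 386.074 m.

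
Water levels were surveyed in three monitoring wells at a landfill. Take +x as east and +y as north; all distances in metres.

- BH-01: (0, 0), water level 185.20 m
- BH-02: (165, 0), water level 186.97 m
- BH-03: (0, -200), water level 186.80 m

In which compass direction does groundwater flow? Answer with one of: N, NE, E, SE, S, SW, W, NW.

NW

∂h/∂x = (186.97 − 185.20) / (165 − 0) = +0.01073
∂h/∂y = (186.80 − 185.20) / (-200 − 0) = -0.008000
Flow = −∇h = (-0.01073 east, +0.008000 north), which points northwest.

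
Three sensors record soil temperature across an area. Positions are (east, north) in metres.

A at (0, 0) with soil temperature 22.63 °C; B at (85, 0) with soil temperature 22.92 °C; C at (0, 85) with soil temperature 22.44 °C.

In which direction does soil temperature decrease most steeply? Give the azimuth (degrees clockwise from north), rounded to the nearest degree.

303°

∂T/∂x = (22.92 − 22.63) / (85 − 0) = +0.003412
∂T/∂y = (22.44 − 22.63) / (85 − 0) = -0.002235
Steepest decrease is along −∇f: components (-0.003412 E, +0.002235 N).
Azimuth = atan2(-0.003412, +0.002235) = 303.2° ≈ 303°.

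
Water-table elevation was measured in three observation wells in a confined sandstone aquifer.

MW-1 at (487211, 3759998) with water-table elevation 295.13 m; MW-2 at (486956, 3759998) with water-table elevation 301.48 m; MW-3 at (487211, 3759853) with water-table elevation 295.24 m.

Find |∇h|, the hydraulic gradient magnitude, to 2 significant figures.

∂h/∂x = (301.48 − 295.13) / (486956 − 487211) = -0.02490
∂h/∂y = (295.24 − 295.13) / (3759853 − 3759998) = -0.0007586
|∇h| = √(-0.02490² + -0.0007586²) = 0.02491

0.025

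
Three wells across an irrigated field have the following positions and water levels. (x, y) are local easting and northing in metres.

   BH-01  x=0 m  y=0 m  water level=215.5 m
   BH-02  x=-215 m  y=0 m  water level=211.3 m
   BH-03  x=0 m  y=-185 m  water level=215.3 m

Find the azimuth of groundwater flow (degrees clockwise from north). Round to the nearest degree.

267°

∂h/∂x = (211.3 − 215.5) / (-215 − 0) = +0.01953
∂h/∂y = (215.3 − 215.5) / (-185 − 0) = +0.001081
Flow direction (−∇h) has components (-0.01953 E, -0.001081 N).
Azimuth = atan2(E, N) = atan2(-0.01953, -0.001081) = 266.8° ≈ 267°.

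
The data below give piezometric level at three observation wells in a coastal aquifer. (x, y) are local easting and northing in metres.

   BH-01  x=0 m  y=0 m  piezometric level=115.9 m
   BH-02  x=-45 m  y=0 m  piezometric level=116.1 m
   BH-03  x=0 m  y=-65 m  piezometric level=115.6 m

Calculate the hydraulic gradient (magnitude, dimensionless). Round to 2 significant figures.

0.0064

∂h/∂x = (116.1 − 115.9) / (-45 − 0) = -0.004444
∂h/∂y = (115.6 − 115.9) / (-65 − 0) = +0.004615
|∇h| = √(-0.004444² + 0.004615²) = 0.006407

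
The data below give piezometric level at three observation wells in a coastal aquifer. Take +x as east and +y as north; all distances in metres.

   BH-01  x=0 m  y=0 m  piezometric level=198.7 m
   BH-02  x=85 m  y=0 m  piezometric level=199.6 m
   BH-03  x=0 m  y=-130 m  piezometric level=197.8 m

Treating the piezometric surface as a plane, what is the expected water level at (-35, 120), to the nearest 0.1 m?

∂h/∂x = (199.6 − 198.7) / (85 − 0) = +0.01059
∂h/∂y = (197.8 − 198.7) / (-130 − 0) = +0.006923
h(-35, 120) = 198.7 + (+0.01059)·(-35) + (+0.006923)·(120) = 198.7 -0.371 +0.831 = 199.160 m.

199.2 m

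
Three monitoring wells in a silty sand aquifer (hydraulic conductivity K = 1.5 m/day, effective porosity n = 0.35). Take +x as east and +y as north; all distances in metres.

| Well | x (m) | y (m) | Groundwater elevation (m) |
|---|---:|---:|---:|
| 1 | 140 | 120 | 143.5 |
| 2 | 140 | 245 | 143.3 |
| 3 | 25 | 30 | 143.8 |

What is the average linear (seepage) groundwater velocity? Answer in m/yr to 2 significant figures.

Three-point gradient (reference 1): Δ to 2 = (0, 125, -0.2), Δ to 3 = (-115, -90, +0.3).
∂h/∂x = -0.001357, ∂h/∂y = -0.001600 (det = 14375).
|∇h| = √(-0.001357² + -0.001600²) = 0.002098
Seepage velocity v = K·i/n = 1.5 × 0.002098 / 0.35 = 0.008991 m/day = 3.284 m/yr.

3.3 m/yr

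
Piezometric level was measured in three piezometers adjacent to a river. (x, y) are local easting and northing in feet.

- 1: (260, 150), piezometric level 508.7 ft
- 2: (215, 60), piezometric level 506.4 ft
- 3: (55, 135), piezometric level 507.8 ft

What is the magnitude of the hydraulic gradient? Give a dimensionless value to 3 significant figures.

Differences from 1: to 2 (Δx, Δy, Δh) = (-45, -90, -2.3); to 3 = (-205, -15, -0.9).
Solve a·Δx + b·Δy = Δh: det = (-45)·(-15) − (-205)·(-90) = -17775.
∂h/∂x = [(-2.3)·(-15) − (-0.9)·(-90)] / -17775 = +0.002616
∂h/∂y = [(-45)·(-0.9) − (-205)·(-2.3)] / -17775 = +0.02425
|∇h| = √(0.002616² + 0.02425²) = 0.02439

0.0244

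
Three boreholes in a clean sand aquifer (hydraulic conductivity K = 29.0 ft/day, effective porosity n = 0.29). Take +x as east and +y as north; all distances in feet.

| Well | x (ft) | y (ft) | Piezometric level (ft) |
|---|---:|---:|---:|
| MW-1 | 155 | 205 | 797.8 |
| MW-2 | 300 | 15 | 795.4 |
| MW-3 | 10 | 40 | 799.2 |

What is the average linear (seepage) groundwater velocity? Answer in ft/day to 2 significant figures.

1.3 ft/day

With h = a·x + b·y + c and MW-1 as origin, the differences give:
  145·a + (-190)·b = -2.4
  (-145)·a + (-165)·b = +1.4
Eliminate b (×(-165) and ×(-190), subtract): -51475·a = 662.00 → a = ∂h/∂x = -0.01286
Back-substitute: b = ∂h/∂y = +0.002817.
|∇h| = √(-0.01286² + 0.002817²) = 0.01316
Seepage velocity v = K·i/n = 29.0 × 0.01316 / 0.29 = 1.316 ft/day.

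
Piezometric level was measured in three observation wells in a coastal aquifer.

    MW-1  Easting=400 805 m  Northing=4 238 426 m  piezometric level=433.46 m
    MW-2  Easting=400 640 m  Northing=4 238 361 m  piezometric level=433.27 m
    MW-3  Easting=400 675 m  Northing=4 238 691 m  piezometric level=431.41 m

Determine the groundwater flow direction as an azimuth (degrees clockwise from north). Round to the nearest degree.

330°

With h = a·x + b·y + c and MW-1 as origin, the differences give:
  (-165)·a + (-65)·b = -0.19
  (-130)·a + 265·b = -2.05
Eliminate b (×265 and ×(-65), subtract): -52175·a = -183.600 → a = ∂h/∂x = +0.003519
Back-substitute: b = ∂h/∂y = -0.006010.
Flow direction (−∇h) has components (-0.003519 E, +0.006010 N).
Azimuth = atan2(E, N) = atan2(-0.003519, +0.006010) = 329.6° ≈ 330°.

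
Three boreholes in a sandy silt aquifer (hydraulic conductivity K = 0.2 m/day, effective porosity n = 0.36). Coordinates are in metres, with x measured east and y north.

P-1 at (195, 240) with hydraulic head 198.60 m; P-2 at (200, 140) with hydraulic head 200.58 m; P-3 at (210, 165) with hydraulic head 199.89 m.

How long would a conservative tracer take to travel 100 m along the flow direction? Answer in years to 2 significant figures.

18 years

Differences from P-1: to P-2 (Δx, Δy, Δh) = (5, -100, +1.98); to P-3 = (15, -75, +1.29).
Determinant of the coordinate differences = 5·(-75) − 15·(-100) = 1125.
∂h/∂x = [(+1.98)·(-75) − (+1.29)·(-100)] / 1125 = -0.01733
∂h/∂y = [5·(+1.29) − 15·(+1.98)] / 1125 = -0.02067
|∇h| = √(-0.01733² + -0.02067²) = 0.02697
Seepage velocity v = K·i/n = 0.2 × 0.02697 / 0.36 = 0.01498 m/day.
t = 100 / 0.01498 = 6676 days = 18.3 years.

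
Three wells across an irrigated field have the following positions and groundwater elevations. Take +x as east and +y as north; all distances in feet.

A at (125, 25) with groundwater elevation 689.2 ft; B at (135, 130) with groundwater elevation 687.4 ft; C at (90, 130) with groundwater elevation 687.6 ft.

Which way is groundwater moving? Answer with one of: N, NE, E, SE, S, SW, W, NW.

Three-point gradient (reference A): Δ to B = (10, 105, -1.8), Δ to C = (-35, 105, -1.6).
∂h/∂x = -0.004444, ∂h/∂y = -0.01672 (det = 4725).
Flow = −∇h = (+0.004444 east, +0.01672 north), which points north.

N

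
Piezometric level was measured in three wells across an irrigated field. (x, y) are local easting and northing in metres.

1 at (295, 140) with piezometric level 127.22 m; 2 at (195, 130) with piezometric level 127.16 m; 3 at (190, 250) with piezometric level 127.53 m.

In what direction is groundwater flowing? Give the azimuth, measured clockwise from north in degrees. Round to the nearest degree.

185°

With h = a·x + b·y + c and 1 as origin, the differences give:
  (-100)·a + (-10)·b = -0.06
  (-105)·a + 110·b = +0.31
Eliminate b (×110 and ×(-10), subtract): -12050·a = -3.500 → a = ∂h/∂x = +0.0002905
Back-substitute: b = ∂h/∂y = +0.003095.
Flow direction (−∇h) has components (-0.0002905 E, -0.003095 N).
Azimuth = atan2(E, N) = atan2(-0.0002905, -0.003095) = 185.4° ≈ 185°.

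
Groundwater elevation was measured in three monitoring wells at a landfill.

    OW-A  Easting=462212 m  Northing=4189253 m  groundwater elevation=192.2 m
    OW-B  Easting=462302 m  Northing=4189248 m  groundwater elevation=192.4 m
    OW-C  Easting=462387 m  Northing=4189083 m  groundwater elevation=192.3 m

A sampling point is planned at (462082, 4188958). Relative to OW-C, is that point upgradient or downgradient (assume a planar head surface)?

Differences from OW-A: to OW-B (Δx, Δy, Δh) = (90, -5, +0.2); to OW-C = (175, -170, +0.1).
Solve a·Δx + b·Δy = Δh: det = 90·(-170) − 175·(-5) = -14425.
∂h/∂x = [(+0.2)·(-170) − (+0.1)·(-5)] / -14425 = +0.002322
∂h/∂y = [90·(+0.1) − 175·(+0.2)] / -14425 = +0.001802
Head at (462082, 4188958) = 192.2 + (+0.002322)·(-130) + (+0.001802)·(-295) = 191.37 m.
That is lower than the 192.3 m at OW-C, so the point is downgradient.

downgradient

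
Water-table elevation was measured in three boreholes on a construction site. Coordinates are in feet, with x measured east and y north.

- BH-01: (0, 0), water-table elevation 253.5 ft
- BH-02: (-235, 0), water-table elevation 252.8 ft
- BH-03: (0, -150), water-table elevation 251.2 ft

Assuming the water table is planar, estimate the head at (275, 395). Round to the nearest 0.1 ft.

260.4 ft

∂h/∂x = (252.8 − 253.5) / (-235 − 0) = +0.002979
∂h/∂y = (251.2 − 253.5) / (-150 − 0) = +0.01533
h(275, 395) = 253.5 + (+0.002979)·(275) + (+0.01533)·(395) = 253.5 +0.819 +6.057 = 260.376 ft.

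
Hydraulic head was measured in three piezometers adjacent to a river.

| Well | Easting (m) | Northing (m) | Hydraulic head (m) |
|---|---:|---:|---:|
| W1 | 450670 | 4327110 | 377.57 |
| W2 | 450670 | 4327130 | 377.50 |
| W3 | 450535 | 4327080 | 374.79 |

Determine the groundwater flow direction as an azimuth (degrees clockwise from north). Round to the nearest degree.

With h = a·x + b·y + c and W1 as origin, the differences give:
  0·a + 20·b = -0.07
  (-135)·a + (-30)·b = -2.78
Eliminate b (×(-30) and ×20, subtract): 2700·a = 57.700 → a = ∂h/∂x = +0.02137
Back-substitute: b = ∂h/∂y = -0.003500.
Flow direction (−∇h) has components (-0.02137 E, +0.003500 N).
Azimuth = atan2(E, N) = atan2(-0.02137, +0.003500) = 279.3° ≈ 279°.

279°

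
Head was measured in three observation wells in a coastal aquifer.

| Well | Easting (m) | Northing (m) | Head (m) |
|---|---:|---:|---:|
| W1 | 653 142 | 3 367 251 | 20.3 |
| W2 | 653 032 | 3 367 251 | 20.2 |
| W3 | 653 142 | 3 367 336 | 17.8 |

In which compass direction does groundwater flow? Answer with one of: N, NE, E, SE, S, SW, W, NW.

∂h/∂x = (20.2 − 20.3) / (653032 − 653142) = +0.0009091
∂h/∂y = (17.8 − 20.3) / (3367336 − 3367251) = -0.02941
Flow = −∇h = (-0.0009091 east, +0.02941 north), which points north.

N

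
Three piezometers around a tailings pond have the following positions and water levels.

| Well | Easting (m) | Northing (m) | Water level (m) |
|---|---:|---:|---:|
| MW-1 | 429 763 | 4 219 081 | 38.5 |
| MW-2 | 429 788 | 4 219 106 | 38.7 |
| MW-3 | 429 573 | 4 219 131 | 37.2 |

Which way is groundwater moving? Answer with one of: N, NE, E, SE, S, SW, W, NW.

With h = a·x + b·y + c and MW-1 as origin, the differences give:
  25·a + 25·b = +0.2
  (-190)·a + 50·b = -1.3
Eliminate b (×50 and ×25, subtract): 6000·a = 42.50 → a = ∂h/∂x = +0.007083
Back-substitute: b = ∂h/∂y = +0.0009167.
Flow = −∇h = (-0.007083 east, -0.0009167 north), which points west.

W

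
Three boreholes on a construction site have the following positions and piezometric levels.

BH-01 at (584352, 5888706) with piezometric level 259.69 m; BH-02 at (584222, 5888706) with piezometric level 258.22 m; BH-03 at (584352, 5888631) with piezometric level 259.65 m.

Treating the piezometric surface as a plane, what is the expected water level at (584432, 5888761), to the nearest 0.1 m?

∂h/∂x = (258.22 − 259.69) / (584222 − 584352) = +0.01131
∂h/∂y = (259.65 − 259.69) / (5888631 − 5888706) = +0.0005333
h(584432, 5888761) = 259.69 + (+0.01131)·(80) + (+0.0005333)·(55) = 259.69 +0.905 +0.029 = 260.624 m.

260.6 m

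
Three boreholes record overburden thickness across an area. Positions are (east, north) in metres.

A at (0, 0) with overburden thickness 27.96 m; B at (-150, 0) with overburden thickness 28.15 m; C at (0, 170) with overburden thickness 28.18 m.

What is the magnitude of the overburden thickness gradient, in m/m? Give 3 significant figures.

∂d/∂x = (28.15 − 27.96) / (-150 − 0) = -0.001267
∂d/∂y = (28.18 − 27.96) / (170 − 0) = +0.001294
|∇f| = √(-0.001267² + 0.001294²) = 0.001811 m/m

0.00181 m/m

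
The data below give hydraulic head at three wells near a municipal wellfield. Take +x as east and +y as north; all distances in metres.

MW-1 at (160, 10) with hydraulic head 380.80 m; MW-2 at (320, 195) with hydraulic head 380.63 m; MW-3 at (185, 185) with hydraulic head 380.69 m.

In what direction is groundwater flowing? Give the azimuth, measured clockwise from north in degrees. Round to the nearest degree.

Taking MW-1 as reference: MW-2−MW-1 = (160, 185, -0.17); MW-3−MW-1 = (25, 175, -0.11).
Solve a·Δx + b·Δy = Δh: det = 160·175 − 25·185 = 23375.
∂h/∂x = [(-0.17)·175 − (-0.11)·185] / 23375 = -0.0004021
∂h/∂y = [160·(-0.11) − 25·(-0.17)] / 23375 = -0.0005711
Flow direction (−∇h) has components (+0.0004021 E, +0.0005711 N).
Azimuth = atan2(E, N) = atan2(+0.0004021, +0.0005711) = 35.2° ≈ 035°.

035°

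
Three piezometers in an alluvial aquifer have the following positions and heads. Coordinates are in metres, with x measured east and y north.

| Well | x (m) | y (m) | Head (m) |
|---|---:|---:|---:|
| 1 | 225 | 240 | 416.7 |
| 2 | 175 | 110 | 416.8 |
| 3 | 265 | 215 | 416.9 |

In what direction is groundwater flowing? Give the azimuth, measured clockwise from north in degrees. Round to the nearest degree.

301°

Three-point gradient (reference 1): Δ to 2 = (-50, -130, +0.1), Δ to 3 = (40, -25, +0.2).
∂h/∂x = +0.003643, ∂h/∂y = -0.002171 (det = 6450).
Flow direction (−∇h) has components (-0.003643 E, +0.002171 N).
Azimuth = atan2(E, N) = atan2(-0.003643, +0.002171) = 300.8° ≈ 301°.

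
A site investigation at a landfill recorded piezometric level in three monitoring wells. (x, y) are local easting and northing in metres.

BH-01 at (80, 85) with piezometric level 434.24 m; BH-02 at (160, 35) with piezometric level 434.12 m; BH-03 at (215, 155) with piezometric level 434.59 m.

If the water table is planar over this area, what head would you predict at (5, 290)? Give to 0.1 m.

Differences from BH-01: to BH-02 (Δx, Δy, Δh) = (80, -50, -0.12); to BH-03 = (135, 70, +0.35).
Determinant of the coordinate differences = 80·70 − 135·(-50) = 12350.
∂h/∂x = [(-0.12)·70 − (+0.35)·(-50)] / 12350 = +0.0007368
∂h/∂y = [80·(+0.35) − 135·(-0.12)] / 12350 = +0.003579
h(5, 290) = 434.24 + (+0.0007368)·(-75) + (+0.003579)·(205) = 434.24 -0.055 +0.734 = 434.918 m.

434.9 m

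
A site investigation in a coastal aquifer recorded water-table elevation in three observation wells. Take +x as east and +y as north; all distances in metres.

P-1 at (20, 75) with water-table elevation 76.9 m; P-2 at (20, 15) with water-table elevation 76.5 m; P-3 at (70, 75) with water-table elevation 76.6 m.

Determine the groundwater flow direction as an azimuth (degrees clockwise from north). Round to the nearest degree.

138°

With h = a·x + b·y + c and P-1 as origin, the differences give:
  0·a + (-60)·b = -0.4
  50·a + 0·b = -0.3
Eliminate b (×0 and ×(-60), subtract): 3000·a = -18.00 → a = ∂h/∂x = -0.006000
Back-substitute: b = ∂h/∂y = +0.006667.
Flow direction (−∇h) has components (+0.006000 E, -0.006667 N).
Azimuth = atan2(E, N) = atan2(+0.006000, -0.006667) = 138.0° ≈ 138°.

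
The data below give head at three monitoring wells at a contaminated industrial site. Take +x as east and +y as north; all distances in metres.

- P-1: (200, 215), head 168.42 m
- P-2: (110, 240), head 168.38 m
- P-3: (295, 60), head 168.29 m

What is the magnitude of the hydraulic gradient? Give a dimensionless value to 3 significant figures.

0.00157

With h = a·x + b·y + c and P-1 as origin, the differences give:
  (-90)·a + 25·b = -0.04
  95·a + (-155)·b = -0.13
Eliminate b (×(-155) and ×25, subtract): 11575·a = 9.450 → a = ∂h/∂x = +0.0008164
Back-substitute: b = ∂h/∂y = +0.001339.
|∇h| = √(0.0008164² + 0.001339²) = 0.001568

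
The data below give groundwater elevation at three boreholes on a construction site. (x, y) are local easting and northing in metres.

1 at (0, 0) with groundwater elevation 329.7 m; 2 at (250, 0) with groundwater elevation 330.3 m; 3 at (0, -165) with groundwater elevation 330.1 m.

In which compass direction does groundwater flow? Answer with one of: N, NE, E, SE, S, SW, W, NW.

NW

∂h/∂x = (330.3 − 329.7) / (250 − 0) = +0.002400
∂h/∂y = (330.1 − 329.7) / (-165 − 0) = -0.002424
Flow = −∇h = (-0.002400 east, +0.002424 north), which points northwest.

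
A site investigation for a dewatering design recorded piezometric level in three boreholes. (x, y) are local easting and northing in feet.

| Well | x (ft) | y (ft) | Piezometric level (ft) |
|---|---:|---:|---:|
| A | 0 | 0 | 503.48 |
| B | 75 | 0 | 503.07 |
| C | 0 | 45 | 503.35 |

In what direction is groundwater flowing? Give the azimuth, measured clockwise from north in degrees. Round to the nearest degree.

∂h/∂x = (503.07 − 503.48) / (75 − 0) = -0.005467
∂h/∂y = (503.35 − 503.48) / (45 − 0) = -0.002889
Flow direction (−∇h) has components (+0.005467 E, +0.002889 N).
Azimuth = atan2(E, N) = atan2(+0.005467, +0.002889) = 62.1° ≈ 062°.

062°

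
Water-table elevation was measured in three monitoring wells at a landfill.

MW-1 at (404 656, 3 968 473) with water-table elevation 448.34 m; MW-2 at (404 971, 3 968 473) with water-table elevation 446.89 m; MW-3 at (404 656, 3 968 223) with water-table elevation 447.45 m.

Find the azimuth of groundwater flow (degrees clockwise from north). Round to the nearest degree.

∂h/∂x = (446.89 − 448.34) / (404971 − 404656) = -0.004603
∂h/∂y = (447.45 − 448.34) / (3968223 − 3968473) = +0.003560
Flow direction (−∇h) has components (+0.004603 E, -0.003560 N).
Azimuth = atan2(E, N) = atan2(+0.004603, -0.003560) = 127.7° ≈ 128°.

128°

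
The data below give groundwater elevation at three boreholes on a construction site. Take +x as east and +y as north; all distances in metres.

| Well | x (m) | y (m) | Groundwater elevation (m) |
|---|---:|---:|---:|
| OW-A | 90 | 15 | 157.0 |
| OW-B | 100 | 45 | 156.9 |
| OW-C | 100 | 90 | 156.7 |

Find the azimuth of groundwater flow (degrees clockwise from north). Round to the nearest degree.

323°

Taking OW-A as reference: OW-B−OW-A = (10, 30, -0.1); OW-C−OW-A = (10, 75, -0.3).
Determinant of the coordinate differences = 10·75 − 10·30 = 450.
∂h/∂x = [(-0.1)·75 − (-0.3)·30] / 450 = +0.003333
∂h/∂y = [10·(-0.3) − 10·(-0.1)] / 450 = -0.004444
Flow direction (−∇h) has components (-0.003333 E, +0.004444 N).
Azimuth = atan2(E, N) = atan2(-0.003333, +0.004444) = 323.1° ≈ 323°.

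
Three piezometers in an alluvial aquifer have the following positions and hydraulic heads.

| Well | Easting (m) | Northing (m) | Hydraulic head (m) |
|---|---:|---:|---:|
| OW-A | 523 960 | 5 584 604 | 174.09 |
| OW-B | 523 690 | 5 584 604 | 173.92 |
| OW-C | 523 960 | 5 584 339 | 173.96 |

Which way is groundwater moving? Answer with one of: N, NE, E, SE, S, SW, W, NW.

SW

∂h/∂x = (173.92 − 174.09) / (523690 − 523960) = +0.0006296
∂h/∂y = (173.96 − 174.09) / (5584339 − 5584604) = +0.0004906
Flow = −∇h = (-0.0006296 east, -0.0004906 north), which points southwest.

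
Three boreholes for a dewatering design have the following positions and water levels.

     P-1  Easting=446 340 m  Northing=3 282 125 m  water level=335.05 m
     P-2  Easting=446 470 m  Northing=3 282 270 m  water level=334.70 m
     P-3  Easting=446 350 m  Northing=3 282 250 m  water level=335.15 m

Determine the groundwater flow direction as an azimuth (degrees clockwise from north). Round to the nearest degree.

Taking P-1 as reference: P-2−P-1 = (130, 145, -0.35); P-3−P-1 = (10, 125, +0.10).
Determinant of the coordinate differences = 130·125 − 10·145 = 14800.
∂h/∂x = [(-0.35)·125 − (+0.10)·145] / 14800 = -0.003936
∂h/∂y = [130·(+0.10) − 10·(-0.35)] / 14800 = +0.001115
Flow direction (−∇h) has components (+0.003936 E, -0.001115 N).
Azimuth = atan2(E, N) = atan2(+0.003936, -0.001115) = 105.8° ≈ 106°.

106°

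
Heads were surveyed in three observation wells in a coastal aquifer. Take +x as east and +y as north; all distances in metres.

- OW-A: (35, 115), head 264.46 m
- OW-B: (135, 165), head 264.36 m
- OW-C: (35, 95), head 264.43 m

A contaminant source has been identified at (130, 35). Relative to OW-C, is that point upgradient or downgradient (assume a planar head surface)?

Taking OW-A as reference: OW-B−OW-A = (100, 50, -0.10); OW-C−OW-A = (0, -20, -0.03).
Determinant of the coordinate differences = 100·(-20) − 0·50 = -2000.
∂h/∂x = [(-0.10)·(-20) − (-0.03)·50] / -2000 = -0.001750
∂h/∂y = [100·(-0.03) − 0·(-0.10)] / -2000 = +0.001500
Head at (130, 35) = 264.46 + (-0.001750)·(95) + (+0.001500)·(-80) = 264.17 m.
That is lower than the 264.43 m at OW-C, so the point is downgradient.

downgradient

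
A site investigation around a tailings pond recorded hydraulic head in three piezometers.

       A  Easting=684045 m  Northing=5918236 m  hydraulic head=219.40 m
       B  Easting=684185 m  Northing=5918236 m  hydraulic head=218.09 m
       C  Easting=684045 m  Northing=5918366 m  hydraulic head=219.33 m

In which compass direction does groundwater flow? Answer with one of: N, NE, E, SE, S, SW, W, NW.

E

∂h/∂x = (218.09 − 219.40) / (684185 − 684045) = -0.009357
∂h/∂y = (219.33 − 219.40) / (5918366 − 5918236) = -0.0005385
Flow = −∇h = (+0.009357 east, +0.0005385 north), which points east.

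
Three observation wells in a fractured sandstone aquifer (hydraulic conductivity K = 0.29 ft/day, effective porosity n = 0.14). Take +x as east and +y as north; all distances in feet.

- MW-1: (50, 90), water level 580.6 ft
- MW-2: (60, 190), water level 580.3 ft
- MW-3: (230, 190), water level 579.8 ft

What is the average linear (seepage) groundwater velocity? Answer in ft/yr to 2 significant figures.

3.0 ft/yr

With h = a·x + b·y + c and MW-1 as origin, the differences give:
  10·a + 100·b = -0.3
  180·a + 100·b = -0.8
Eliminate b (×100 and ×100, subtract): -17000·a = 50.00 → a = ∂h/∂x = -0.002941
Back-substitute: b = ∂h/∂y = -0.002706.
|∇h| = √(-0.002941² + -0.002706²) = 0.003996
Seepage velocity v = K·i/n = 0.29 × 0.003996 / 0.14 = 0.008277 ft/day = 3.023 ft/yr.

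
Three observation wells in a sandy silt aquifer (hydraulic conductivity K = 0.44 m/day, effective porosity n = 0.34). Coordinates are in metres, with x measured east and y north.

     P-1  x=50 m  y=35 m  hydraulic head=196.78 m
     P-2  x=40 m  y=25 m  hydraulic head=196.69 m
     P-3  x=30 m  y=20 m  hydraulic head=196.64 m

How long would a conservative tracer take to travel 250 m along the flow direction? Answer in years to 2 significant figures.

Differences from P-1: to P-2 (Δx, Δy, Δh) = (-10, -10, -0.09); to P-3 = (-20, -15, -0.14).
Determinant of the coordinate differences = (-10)·(-15) − (-20)·(-10) = -50.
∂h/∂x = [(-0.09)·(-15) − (-0.14)·(-10)] / -50 = +0.001000
∂h/∂y = [(-10)·(-0.14) − (-20)·(-0.09)] / -50 = +0.008000
|∇h| = √(0.001000² + 0.008000²) = 0.008062
Seepage velocity v = K·i/n = 0.44 × 0.008062 / 0.34 = 0.01043 m/day.
t = 250 / 0.01043 = 2.397e+04 days = 65.6 years.

66 years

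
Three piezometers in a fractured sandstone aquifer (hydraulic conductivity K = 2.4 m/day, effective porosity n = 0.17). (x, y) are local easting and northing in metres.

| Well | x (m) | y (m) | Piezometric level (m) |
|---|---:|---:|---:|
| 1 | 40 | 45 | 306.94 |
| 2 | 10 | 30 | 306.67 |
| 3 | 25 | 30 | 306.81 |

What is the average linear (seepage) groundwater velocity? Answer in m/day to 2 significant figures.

0.13 m/day

Three-point gradient (reference 1): Δ to 2 = (-30, -15, -0.27), Δ to 3 = (-15, -15, -0.13).
∂h/∂x = +0.009333, ∂h/∂y = -0.0006667 (det = 225).
|∇h| = √(0.009333² + -0.0006667²) = 0.009357
Seepage velocity v = K·i/n = 2.4 × 0.009357 / 0.17 = 0.1321 m/day.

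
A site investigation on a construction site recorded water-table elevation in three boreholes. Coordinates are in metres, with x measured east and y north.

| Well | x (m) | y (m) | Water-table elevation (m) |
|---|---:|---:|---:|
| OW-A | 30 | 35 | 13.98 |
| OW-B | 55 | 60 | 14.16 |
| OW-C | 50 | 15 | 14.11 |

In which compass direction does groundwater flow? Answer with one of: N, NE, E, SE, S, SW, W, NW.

Differences from OW-A: to OW-B (Δx, Δy, Δh) = (25, 25, +0.18); to OW-C = (20, -20, +0.13).
Determinant of the coordinate differences = 25·(-20) − 20·25 = -1000.
∂h/∂x = [(+0.18)·(-20) − (+0.13)·25] / -1000 = +0.006850
∂h/∂y = [25·(+0.13) − 20·(+0.18)] / -1000 = +0.0003500
Flow = −∇h = (-0.006850 east, -0.0003500 north), which points west.

W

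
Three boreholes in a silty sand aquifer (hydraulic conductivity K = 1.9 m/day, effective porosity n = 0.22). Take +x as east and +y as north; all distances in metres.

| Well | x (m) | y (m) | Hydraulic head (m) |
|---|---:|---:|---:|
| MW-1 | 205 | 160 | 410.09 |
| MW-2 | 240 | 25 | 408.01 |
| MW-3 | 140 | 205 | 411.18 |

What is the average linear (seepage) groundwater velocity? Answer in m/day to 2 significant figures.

0.13 m/day

Differences from MW-1: to MW-2 (Δx, Δy, Δh) = (35, -135, -2.08); to MW-3 = (-65, 45, +1.09).
Determinant of the coordinate differences = 35·45 − (-65)·(-135) = -7200.
∂h/∂x = [(-2.08)·45 − (+1.09)·(-135)] / -7200 = -0.007438
∂h/∂y = [35·(+1.09) − (-65)·(-2.08)] / -7200 = +0.01348
|∇h| = √(-0.007438² + 0.01348²) = 0.0154
Seepage velocity v = K·i/n = 1.9 × 0.0154 / 0.22 = 0.133 m/day.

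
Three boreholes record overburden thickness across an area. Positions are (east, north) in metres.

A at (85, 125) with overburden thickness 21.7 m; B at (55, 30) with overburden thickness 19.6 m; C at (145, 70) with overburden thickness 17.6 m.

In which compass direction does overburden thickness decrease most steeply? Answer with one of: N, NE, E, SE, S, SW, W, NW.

SE

With d = a·x + b·y + c and A as origin, the differences give:
  (-30)·a + (-95)·b = -2.1
  60·a + (-55)·b = -4.1
Eliminate b (×(-55) and ×(-95), subtract): 7350·a = -274.00 → a = ∂d/∂x = -0.03728
Back-substitute: b = ∂d/∂y = +0.03388.
Steepest decrease is along −∇f = (+0.03728 E, -0.03388 N) → southeast.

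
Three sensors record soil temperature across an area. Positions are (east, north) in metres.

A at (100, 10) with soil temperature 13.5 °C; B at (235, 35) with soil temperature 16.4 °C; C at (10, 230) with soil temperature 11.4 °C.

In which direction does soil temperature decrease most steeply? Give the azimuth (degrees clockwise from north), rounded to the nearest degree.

Differences from A: to B (Δx, Δy, Δh) = (135, 25, +2.9); to C = (-90, 220, -2.1).
Determinant of the coordinate differences = 135·220 − (-90)·25 = 31950.
∂T/∂x = [(+2.9)·220 − (-2.1)·25] / 31950 = +0.02161
∂T/∂y = [135·(-2.1) − (-90)·(+2.9)] / 31950 = -0.0007042
Steepest decrease is along −∇f: components (-0.02161 E, +0.0007042 N).
Azimuth = atan2(-0.02161, +0.0007042) = 271.9° ≈ 272°.

272°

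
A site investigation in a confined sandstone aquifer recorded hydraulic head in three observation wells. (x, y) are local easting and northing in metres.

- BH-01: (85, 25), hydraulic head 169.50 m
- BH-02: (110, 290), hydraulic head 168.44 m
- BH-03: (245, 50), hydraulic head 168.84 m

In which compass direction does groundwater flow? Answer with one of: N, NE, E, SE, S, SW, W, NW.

With h = a·x + b·y + c and BH-01 as origin, the differences give:
  25·a + 265·b = -1.06
  160·a + 25·b = -0.66
Eliminate b (×25 and ×265, subtract): -41775·a = 148.400 → a = ∂h/∂x = -0.003552
Back-substitute: b = ∂h/∂y = -0.003665.
Flow = −∇h = (+0.003552 east, +0.003665 north), which points northeast.

NE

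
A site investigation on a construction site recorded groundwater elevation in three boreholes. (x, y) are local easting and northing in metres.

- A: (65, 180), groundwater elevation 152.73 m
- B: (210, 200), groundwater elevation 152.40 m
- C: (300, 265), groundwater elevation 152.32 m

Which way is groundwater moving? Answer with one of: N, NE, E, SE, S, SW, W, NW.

SE

With h = a·x + b·y + c and A as origin, the differences give:
  145·a + 20·b = -0.33
  235·a + 85·b = -0.41
Eliminate b (×85 and ×20, subtract): 7625·a = -19.850 → a = ∂h/∂x = -0.002603
Back-substitute: b = ∂h/∂y = +0.002374.
Flow = −∇h = (+0.002603 east, -0.002374 north), which points southeast.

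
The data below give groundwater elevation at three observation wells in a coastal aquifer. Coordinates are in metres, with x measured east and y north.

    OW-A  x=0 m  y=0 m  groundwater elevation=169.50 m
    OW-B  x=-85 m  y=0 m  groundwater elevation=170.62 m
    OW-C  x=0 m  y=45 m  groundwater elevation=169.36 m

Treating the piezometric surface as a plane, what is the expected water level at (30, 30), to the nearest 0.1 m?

∂h/∂x = (170.62 − 169.50) / (-85 − 0) = -0.01318
∂h/∂y = (169.36 − 169.50) / (45 − 0) = -0.003111
h(30, 30) = 169.50 + (-0.01318)·(30) + (-0.003111)·(30) = 169.50 -0.395 -0.093 = 169.011 m.

169.0 m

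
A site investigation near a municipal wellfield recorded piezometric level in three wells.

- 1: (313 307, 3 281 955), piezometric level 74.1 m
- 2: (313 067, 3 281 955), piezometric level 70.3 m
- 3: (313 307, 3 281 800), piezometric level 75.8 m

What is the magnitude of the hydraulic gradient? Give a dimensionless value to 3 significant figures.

0.0193

∂h/∂x = (70.3 − 74.1) / (313067 − 313307) = +0.01583
∂h/∂y = (75.8 − 74.1) / (3281800 − 3281955) = -0.01097
|∇h| = √(0.01583² + -0.01097²) = 0.01926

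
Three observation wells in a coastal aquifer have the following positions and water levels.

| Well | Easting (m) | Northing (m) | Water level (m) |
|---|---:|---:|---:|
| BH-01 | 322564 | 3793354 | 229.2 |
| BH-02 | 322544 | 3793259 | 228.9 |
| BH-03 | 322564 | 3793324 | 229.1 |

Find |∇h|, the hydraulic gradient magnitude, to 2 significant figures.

0.0034

With h = a·x + b·y + c and BH-01 as origin, the differences give:
  (-20)·a + (-95)·b = -0.3
  0·a + (-30)·b = -0.1
Eliminate b (×(-30) and ×(-95), subtract): 600·a = -0.50 → a = ∂h/∂x = -0.0008333
Back-substitute: b = ∂h/∂y = +0.003333.
|∇h| = √(-0.0008333² + 0.003333²) = 0.003436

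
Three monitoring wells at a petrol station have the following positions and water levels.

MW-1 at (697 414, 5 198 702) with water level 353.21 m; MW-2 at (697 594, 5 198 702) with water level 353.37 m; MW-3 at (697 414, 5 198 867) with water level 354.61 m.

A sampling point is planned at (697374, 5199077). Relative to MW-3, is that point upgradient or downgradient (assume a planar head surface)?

∂h/∂x = (353.37 − 353.21) / (697594 − 697414) = +0.0008889
∂h/∂y = (354.61 − 353.21) / (5198867 − 5198702) = +0.008485
Head at (697374, 5199077) = 353.21 + (+0.0008889)·(-40) + (+0.008485)·(375) = 356.36 m.
That is higher than the 354.61 m at MW-3, so the point is upgradient.

upgradient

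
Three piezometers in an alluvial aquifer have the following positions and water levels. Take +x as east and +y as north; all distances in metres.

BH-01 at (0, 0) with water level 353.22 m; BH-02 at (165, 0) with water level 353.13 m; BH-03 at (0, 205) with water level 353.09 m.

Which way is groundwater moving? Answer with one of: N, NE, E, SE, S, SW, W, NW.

∂h/∂x = (353.13 − 353.22) / (165 − 0) = -0.0005455
∂h/∂y = (353.09 − 353.22) / (205 − 0) = -0.0006341
Flow = −∇h = (+0.0005455 east, +0.0006341 north), which points northeast.

NE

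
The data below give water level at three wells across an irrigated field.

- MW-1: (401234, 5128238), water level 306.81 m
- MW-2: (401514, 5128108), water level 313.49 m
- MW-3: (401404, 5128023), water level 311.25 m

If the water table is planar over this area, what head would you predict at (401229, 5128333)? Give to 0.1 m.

306.4 m

Three-point gradient (reference MW-1): Δ to MW-2 = (280, -130, +6.68), Δ to MW-3 = (170, -215, +4.44).
∂h/∂x = +0.02255, ∂h/∂y = -0.002824 (det = -38100).
h(401229, 5128333) = 306.81 + (+0.02255)·(-5) + (-0.002824)·(95) = 306.81 -0.113 -0.268 = 306.429 m.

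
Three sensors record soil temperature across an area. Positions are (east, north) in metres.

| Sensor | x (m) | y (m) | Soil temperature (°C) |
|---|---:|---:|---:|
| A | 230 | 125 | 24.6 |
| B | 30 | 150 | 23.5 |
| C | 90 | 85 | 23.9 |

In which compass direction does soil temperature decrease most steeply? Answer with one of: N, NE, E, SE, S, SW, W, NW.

Three-point gradient (reference A): Δ to B = (-200, 25, -1.1), Δ to C = (-140, -40, -0.7).
∂T/∂x = +0.005348, ∂T/∂y = -0.001217 (det = 11500).
Steepest decrease is along −∇f = (-0.005348 E, +0.001217 N) → west.

W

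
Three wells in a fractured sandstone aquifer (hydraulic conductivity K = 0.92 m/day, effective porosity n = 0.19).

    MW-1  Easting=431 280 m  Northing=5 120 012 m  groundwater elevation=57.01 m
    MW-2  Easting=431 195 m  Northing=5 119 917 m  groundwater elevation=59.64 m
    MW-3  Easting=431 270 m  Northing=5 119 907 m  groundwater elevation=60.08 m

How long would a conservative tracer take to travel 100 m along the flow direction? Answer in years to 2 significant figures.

Three-point gradient (reference MW-1): Δ to MW-2 = (-85, -95, +2.63), Δ to MW-3 = (-10, -105, +3.07).
∂h/∂x = +0.001944, ∂h/∂y = -0.02942 (det = 7975).
|∇h| = √(0.001944² + -0.02942²) = 0.02948
Seepage velocity v = K·i/n = 0.92 × 0.02948 / 0.19 = 0.1427 m/day.
t = 100 / 0.1427 = 700.8 days = 1.92 years.

1.9 years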